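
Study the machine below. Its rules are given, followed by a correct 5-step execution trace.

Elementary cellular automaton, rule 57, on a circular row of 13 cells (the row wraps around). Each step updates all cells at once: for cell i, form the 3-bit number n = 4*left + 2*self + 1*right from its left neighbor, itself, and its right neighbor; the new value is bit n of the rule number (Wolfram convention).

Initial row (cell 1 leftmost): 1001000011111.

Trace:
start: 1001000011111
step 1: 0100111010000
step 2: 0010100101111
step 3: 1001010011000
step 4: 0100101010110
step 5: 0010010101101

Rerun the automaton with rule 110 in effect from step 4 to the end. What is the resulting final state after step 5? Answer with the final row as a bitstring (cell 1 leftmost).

1110011101011

(re-executing steps 4..5 under rule 110; state before step 4: 1001010011000)
step 4: 1011110111001
step 5: 1110011101011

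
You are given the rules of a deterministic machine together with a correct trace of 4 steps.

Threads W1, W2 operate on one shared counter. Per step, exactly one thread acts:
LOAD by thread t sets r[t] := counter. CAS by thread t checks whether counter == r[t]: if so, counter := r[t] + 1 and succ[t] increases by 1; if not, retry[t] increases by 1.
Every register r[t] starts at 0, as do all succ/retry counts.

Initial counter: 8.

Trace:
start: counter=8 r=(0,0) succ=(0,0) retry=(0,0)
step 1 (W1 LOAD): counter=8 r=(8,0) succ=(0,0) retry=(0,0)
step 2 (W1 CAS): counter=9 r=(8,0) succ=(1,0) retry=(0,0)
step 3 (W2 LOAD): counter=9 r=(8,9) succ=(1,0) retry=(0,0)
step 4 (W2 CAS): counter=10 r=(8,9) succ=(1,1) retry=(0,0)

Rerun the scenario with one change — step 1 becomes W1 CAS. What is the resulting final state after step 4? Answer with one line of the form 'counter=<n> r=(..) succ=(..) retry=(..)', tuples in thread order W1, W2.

counter=9 r=(0,8) succ=(0,1) retry=(2,0)

(re-executing from step 1 with the substitution; state before step 1: counter=8 r=(0,0) succ=(0,0) retry=(0,0))
step 1 (W1 CAS): counter=8 r=(0,0) succ=(0,0) retry=(1,0)
step 2 (W1 CAS): counter=8 r=(0,0) succ=(0,0) retry=(2,0)
step 3 (W2 LOAD): counter=8 r=(0,8) succ=(0,0) retry=(2,0)
step 4 (W2 CAS): counter=9 r=(0,8) succ=(0,1) retry=(2,0)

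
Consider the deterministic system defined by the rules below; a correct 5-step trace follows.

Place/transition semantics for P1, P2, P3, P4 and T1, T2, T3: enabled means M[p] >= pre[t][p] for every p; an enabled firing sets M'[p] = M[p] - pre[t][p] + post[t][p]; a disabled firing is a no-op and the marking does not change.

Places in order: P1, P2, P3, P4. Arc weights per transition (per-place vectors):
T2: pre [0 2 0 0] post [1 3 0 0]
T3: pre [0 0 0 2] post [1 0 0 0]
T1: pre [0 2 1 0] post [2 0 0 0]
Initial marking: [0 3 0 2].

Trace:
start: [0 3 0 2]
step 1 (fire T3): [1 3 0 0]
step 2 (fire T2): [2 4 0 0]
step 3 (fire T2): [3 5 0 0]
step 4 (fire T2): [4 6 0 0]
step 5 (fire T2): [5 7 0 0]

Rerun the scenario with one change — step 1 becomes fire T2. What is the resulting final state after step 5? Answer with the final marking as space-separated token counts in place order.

(re-executing from step 1 with the substitution; state before step 1: [0 3 0 2])
step 1 (fire T2): [1 4 0 2]
step 2 (fire T2): [2 5 0 2]
step 3 (fire T2): [3 6 0 2]
step 4 (fire T2): [4 7 0 2]
step 5 (fire T2): [5 8 0 2]

5 8 0 2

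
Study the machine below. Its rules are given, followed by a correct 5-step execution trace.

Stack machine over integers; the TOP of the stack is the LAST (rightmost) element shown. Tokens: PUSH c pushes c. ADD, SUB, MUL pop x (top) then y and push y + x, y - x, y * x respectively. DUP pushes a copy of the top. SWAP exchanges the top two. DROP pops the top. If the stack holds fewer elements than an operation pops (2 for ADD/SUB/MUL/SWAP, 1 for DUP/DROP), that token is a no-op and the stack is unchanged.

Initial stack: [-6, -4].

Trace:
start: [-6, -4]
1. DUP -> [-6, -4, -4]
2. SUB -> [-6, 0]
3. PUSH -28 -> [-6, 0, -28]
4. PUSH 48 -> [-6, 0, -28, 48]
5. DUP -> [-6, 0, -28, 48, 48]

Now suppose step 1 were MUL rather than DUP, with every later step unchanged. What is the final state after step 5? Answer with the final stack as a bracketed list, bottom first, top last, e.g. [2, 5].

(re-executing from step 1 with the substitution; state before step 1: [-6, -4])
1. MUL -> [24]
2. SUB -> [24]
3. PUSH -28 -> [24, -28]
4. PUSH 48 -> [24, -28, 48]
5. DUP -> [24, -28, 48, 48]

[24, -28, 48, 48]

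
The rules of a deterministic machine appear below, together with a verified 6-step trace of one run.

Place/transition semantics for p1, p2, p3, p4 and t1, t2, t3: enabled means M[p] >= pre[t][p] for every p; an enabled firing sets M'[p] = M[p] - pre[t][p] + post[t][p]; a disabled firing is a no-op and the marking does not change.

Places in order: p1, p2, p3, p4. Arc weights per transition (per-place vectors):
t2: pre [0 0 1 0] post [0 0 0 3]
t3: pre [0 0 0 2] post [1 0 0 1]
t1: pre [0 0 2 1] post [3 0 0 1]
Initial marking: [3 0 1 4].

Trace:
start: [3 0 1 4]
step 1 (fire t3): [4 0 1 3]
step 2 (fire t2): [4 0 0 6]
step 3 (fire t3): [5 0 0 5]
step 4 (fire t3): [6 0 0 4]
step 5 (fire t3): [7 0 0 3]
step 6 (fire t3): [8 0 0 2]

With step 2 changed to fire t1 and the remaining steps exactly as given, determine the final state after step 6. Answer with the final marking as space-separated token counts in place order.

6 0 1 1

(re-executing from step 2 with the substitution; state before step 2: [4 0 1 3])
step 2 (fire t1): [4 0 1 3]
step 3 (fire t3): [5 0 1 2]
step 4 (fire t3): [6 0 1 1]
step 5 (fire t3): [6 0 1 1]
step 6 (fire t3): [6 0 1 1]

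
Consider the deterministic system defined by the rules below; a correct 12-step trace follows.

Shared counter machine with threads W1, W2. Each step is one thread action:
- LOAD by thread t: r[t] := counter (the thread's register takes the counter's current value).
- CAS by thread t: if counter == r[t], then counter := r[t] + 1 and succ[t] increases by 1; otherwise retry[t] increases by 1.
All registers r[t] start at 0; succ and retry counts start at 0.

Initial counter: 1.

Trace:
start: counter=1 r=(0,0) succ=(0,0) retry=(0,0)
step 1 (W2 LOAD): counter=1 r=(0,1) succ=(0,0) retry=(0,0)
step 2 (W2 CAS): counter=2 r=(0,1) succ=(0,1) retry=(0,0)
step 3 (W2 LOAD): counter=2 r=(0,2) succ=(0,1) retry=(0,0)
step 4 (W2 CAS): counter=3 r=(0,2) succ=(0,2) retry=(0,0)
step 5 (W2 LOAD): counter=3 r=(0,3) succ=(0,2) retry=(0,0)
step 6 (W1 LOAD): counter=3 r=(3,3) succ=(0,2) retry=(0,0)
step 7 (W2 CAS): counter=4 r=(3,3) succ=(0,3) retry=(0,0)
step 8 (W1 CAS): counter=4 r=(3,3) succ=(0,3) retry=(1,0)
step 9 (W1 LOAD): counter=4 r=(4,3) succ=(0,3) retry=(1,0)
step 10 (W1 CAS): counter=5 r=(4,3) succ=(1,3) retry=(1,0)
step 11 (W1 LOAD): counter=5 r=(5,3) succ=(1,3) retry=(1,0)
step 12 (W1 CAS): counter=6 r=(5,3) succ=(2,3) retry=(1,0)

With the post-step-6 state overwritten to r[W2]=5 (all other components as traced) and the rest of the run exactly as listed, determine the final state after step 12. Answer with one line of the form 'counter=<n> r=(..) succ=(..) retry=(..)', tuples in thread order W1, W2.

state after step 6 := counter=3 r=(3,5) succ=(0,2) retry=(0,0)
step 7 (W2 CAS): counter=3 r=(3,5) succ=(0,2) retry=(0,1)
step 8 (W1 CAS): counter=4 r=(3,5) succ=(1,2) retry=(0,1)
step 9 (W1 LOAD): counter=4 r=(4,5) succ=(1,2) retry=(0,1)
step 10 (W1 CAS): counter=5 r=(4,5) succ=(2,2) retry=(0,1)
step 11 (W1 LOAD): counter=5 r=(5,5) succ=(2,2) retry=(0,1)
step 12 (W1 CAS): counter=6 r=(5,5) succ=(3,2) retry=(0,1)

counter=6 r=(5,5) succ=(3,2) retry=(0,1)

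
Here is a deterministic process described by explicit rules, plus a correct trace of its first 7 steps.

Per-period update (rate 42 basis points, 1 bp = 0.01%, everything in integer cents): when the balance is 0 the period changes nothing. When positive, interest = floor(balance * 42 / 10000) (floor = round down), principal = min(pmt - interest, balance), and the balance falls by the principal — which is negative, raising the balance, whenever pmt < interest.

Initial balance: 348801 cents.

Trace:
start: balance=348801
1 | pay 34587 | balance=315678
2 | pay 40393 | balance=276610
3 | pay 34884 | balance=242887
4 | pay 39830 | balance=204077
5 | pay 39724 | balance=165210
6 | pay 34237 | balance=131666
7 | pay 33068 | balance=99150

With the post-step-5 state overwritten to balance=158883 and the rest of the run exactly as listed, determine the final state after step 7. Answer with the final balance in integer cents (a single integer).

state after step 5 := balance=158883
6 | pay 34237 | balance=125313
7 | pay 33068 | balance=92771

92771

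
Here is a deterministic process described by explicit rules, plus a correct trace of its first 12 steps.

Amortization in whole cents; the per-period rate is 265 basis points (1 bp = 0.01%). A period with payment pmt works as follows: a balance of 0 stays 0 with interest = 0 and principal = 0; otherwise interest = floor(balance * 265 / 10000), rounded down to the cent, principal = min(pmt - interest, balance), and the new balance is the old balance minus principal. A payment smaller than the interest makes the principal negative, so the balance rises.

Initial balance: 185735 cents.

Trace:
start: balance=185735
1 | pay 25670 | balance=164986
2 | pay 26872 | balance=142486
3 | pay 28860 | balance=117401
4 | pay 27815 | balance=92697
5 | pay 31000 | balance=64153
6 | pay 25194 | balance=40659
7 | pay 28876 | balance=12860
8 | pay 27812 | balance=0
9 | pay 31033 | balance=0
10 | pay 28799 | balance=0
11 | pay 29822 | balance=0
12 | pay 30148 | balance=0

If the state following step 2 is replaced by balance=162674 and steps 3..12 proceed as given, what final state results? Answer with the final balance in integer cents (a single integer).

state after step 2 := balance=162674
3 | pay 28860 | balance=138124
4 | pay 27815 | balance=113969
5 | pay 31000 | balance=85989
6 | pay 25194 | balance=63073
7 | pay 28876 | balance=35868
8 | pay 27812 | balance=9006
9 | pay 31033 | balance=0
10 | pay 28799 | balance=0
11 | pay 29822 | balance=0
12 | pay 30148 | balance=0

0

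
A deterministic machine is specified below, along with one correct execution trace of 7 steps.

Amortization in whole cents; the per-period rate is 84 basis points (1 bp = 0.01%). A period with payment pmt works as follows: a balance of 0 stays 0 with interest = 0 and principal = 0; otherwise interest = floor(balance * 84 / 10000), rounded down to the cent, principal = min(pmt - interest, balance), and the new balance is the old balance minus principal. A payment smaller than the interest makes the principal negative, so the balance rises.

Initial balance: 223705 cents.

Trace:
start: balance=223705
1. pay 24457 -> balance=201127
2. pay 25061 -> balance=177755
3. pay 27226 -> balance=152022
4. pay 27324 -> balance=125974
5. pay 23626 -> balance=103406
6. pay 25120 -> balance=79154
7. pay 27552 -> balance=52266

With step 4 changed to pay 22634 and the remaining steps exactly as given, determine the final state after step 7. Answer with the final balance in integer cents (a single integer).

(re-executing from step 4 with the substitution; state before step 4: balance=152022)
4. pay 22634 -> balance=130664
5. pay 23626 -> balance=108135
6. pay 25120 -> balance=83923
7. pay 27552 -> balance=57075

57075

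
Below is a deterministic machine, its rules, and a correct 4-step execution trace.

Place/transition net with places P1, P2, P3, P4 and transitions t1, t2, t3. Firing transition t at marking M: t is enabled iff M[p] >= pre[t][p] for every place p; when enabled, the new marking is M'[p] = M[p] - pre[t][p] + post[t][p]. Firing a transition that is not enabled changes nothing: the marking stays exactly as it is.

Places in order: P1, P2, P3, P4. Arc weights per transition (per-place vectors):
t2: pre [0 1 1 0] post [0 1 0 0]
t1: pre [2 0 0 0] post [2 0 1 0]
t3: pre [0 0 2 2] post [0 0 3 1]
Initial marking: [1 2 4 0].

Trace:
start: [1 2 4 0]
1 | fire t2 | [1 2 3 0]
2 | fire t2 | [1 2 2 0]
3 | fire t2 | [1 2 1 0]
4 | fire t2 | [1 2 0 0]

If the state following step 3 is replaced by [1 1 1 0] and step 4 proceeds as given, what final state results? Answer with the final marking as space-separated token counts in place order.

state after step 3 := [1 1 1 0]
4 | fire t2 | [1 1 0 0]

1 1 0 0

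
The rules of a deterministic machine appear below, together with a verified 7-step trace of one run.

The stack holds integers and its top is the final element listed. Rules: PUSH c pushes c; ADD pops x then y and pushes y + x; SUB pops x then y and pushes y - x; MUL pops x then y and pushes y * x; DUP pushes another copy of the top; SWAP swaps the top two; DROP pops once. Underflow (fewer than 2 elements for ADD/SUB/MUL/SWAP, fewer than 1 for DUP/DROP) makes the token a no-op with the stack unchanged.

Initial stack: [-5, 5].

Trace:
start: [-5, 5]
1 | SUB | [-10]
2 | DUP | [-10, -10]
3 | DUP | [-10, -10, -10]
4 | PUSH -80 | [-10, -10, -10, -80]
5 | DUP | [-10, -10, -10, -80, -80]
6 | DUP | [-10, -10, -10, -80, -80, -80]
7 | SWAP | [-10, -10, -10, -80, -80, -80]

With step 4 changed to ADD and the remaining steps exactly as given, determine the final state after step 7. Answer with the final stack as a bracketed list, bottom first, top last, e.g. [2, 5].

[-10, -20, -20, -20]

(re-executing from step 4 with the substitution; state before step 4: [-10, -10, -10])
4 | ADD | [-10, -20]
5 | DUP | [-10, -20, -20]
6 | DUP | [-10, -20, -20, -20]
7 | SWAP | [-10, -20, -20, -20]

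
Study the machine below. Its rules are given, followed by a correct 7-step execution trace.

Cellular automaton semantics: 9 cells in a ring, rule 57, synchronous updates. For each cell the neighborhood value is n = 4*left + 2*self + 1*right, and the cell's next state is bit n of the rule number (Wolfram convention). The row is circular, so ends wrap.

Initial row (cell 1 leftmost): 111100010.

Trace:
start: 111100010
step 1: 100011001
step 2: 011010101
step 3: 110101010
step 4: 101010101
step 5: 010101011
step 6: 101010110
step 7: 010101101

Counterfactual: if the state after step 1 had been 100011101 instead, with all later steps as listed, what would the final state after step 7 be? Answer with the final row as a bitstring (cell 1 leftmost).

state after step 1 := 100011101
step 2: 011010011
step 3: 110101010
step 4: 101010101
step 5: 010101011
step 6: 101010110
step 7: 010101101

010101101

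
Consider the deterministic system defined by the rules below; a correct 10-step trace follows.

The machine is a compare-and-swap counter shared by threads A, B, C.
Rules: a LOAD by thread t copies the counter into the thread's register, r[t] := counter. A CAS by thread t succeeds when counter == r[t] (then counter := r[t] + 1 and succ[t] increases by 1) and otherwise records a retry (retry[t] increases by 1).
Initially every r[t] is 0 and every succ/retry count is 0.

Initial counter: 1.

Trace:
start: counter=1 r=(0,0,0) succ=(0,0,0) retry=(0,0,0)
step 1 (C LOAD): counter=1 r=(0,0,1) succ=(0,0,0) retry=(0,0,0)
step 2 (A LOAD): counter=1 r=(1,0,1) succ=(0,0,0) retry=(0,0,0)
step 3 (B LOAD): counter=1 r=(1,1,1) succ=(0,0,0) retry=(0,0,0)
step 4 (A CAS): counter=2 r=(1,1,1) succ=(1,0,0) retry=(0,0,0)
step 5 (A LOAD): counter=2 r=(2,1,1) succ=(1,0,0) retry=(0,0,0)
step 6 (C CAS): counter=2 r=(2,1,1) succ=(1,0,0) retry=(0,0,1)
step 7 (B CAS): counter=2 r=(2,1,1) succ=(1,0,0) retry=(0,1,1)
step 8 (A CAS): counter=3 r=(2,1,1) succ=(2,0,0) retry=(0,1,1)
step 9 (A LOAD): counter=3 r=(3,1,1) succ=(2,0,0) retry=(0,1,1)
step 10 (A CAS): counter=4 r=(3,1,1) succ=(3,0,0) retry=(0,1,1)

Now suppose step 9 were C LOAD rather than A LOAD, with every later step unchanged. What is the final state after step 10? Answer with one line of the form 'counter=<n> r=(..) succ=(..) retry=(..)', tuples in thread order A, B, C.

(re-executing from step 9 with the substitution; state before step 9: counter=3 r=(2,1,1) succ=(2,0,0) retry=(0,1,1))
step 9 (C LOAD): counter=3 r=(2,1,3) succ=(2,0,0) retry=(0,1,1)
step 10 (A CAS): counter=3 r=(2,1,3) succ=(2,0,0) retry=(1,1,1)

counter=3 r=(2,1,3) succ=(2,0,0) retry=(1,1,1)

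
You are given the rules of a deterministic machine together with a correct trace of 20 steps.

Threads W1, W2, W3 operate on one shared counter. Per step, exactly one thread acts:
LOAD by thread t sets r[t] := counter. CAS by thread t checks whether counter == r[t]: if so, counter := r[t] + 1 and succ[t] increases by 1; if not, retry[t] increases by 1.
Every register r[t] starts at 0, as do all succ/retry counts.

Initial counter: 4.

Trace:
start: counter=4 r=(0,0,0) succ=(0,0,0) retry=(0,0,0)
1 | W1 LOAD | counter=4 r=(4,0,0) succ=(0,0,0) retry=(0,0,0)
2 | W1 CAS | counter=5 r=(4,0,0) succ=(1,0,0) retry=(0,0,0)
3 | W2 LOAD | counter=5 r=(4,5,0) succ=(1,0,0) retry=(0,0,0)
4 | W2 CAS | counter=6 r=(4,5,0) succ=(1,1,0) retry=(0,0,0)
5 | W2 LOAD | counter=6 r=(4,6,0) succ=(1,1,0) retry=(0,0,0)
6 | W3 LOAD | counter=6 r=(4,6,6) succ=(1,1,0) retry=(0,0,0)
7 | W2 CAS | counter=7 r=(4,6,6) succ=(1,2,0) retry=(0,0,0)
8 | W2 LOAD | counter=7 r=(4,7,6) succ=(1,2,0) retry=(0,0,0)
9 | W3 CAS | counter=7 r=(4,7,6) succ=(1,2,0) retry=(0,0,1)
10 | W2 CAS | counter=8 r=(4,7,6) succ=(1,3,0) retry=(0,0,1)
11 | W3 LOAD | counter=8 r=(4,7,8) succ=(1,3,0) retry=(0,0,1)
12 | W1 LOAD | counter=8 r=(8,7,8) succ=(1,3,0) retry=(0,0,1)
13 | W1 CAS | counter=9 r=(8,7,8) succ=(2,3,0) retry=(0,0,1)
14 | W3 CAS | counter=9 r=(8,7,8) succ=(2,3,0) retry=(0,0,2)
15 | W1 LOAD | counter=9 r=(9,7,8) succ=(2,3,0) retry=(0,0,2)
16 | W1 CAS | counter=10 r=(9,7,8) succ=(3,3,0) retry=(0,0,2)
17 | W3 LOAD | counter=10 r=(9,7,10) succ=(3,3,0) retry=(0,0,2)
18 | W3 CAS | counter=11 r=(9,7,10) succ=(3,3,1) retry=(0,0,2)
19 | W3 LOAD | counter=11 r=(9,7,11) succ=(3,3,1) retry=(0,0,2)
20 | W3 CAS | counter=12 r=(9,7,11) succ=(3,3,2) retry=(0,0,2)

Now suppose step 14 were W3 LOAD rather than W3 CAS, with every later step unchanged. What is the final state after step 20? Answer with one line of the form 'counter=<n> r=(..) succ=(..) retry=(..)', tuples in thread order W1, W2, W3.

counter=12 r=(9,7,11) succ=(3,3,2) retry=(0,0,1)

(re-executing from step 14 with the substitution; state before step 14: counter=9 r=(8,7,8) succ=(2,3,0) retry=(0,0,1))
14 | W3 LOAD | counter=9 r=(8,7,9) succ=(2,3,0) retry=(0,0,1)
15 | W1 LOAD | counter=9 r=(9,7,9) succ=(2,3,0) retry=(0,0,1)
16 | W1 CAS | counter=10 r=(9,7,9) succ=(3,3,0) retry=(0,0,1)
17 | W3 LOAD | counter=10 r=(9,7,10) succ=(3,3,0) retry=(0,0,1)
18 | W3 CAS | counter=11 r=(9,7,10) succ=(3,3,1) retry=(0,0,1)
19 | W3 LOAD | counter=11 r=(9,7,11) succ=(3,3,1) retry=(0,0,1)
20 | W3 CAS | counter=12 r=(9,7,11) succ=(3,3,2) retry=(0,0,1)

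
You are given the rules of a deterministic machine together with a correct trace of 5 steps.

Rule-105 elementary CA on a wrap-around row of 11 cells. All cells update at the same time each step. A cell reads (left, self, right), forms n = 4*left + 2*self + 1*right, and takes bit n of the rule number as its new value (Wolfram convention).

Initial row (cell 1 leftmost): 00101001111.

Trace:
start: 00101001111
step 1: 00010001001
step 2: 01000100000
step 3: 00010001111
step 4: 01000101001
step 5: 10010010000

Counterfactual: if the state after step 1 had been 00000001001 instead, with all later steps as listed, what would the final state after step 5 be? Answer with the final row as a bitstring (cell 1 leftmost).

10000011001

state after step 1 := 00000001001
step 2: 01111100000
step 3: 01000101111
step 4: 10010011001
step 5: 10000011001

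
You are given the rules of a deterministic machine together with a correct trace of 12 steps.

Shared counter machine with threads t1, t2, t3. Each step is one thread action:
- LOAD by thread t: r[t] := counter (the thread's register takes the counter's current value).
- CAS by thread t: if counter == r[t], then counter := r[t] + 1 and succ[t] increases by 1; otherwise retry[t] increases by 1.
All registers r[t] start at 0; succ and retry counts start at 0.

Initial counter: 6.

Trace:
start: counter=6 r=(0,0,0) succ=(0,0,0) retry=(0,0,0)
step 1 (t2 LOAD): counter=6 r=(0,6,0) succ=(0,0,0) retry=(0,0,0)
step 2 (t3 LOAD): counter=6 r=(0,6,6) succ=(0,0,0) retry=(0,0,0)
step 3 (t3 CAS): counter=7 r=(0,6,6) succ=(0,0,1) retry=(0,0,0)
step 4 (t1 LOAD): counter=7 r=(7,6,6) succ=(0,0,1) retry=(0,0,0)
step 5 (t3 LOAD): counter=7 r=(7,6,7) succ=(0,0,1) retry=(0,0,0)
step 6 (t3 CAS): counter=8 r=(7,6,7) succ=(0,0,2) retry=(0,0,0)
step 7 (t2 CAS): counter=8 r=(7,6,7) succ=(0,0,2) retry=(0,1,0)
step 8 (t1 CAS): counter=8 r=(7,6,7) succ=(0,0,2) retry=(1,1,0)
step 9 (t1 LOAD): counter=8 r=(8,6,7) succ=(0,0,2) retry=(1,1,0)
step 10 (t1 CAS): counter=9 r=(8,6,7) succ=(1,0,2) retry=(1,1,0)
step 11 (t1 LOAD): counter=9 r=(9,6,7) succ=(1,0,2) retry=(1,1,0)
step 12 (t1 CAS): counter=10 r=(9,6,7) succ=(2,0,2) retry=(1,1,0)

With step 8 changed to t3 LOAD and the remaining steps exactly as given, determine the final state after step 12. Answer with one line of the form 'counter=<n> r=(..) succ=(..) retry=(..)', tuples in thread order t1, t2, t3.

(re-executing from step 8 with the substitution; state before step 8: counter=8 r=(7,6,7) succ=(0,0,2) retry=(0,1,0))
step 8 (t3 LOAD): counter=8 r=(7,6,8) succ=(0,0,2) retry=(0,1,0)
step 9 (t1 LOAD): counter=8 r=(8,6,8) succ=(0,0,2) retry=(0,1,0)
step 10 (t1 CAS): counter=9 r=(8,6,8) succ=(1,0,2) retry=(0,1,0)
step 11 (t1 LOAD): counter=9 r=(9,6,8) succ=(1,0,2) retry=(0,1,0)
step 12 (t1 CAS): counter=10 r=(9,6,8) succ=(2,0,2) retry=(0,1,0)

counter=10 r=(9,6,8) succ=(2,0,2) retry=(0,1,0)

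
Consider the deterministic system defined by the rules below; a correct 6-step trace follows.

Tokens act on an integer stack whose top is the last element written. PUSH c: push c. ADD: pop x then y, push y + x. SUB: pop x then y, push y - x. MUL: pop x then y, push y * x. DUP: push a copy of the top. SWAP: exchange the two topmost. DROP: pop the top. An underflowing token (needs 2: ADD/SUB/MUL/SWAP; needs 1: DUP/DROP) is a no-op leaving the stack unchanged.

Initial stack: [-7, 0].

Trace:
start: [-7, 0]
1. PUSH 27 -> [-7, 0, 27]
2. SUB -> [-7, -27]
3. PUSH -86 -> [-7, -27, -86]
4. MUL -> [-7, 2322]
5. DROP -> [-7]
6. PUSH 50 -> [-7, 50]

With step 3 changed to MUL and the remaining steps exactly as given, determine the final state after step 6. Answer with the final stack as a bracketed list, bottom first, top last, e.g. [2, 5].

[50]

(re-executing from step 3 with the substitution; state before step 3: [-7, -27])
3. MUL -> [189]
4. MUL -> [189]
5. DROP -> []
6. PUSH 50 -> [50]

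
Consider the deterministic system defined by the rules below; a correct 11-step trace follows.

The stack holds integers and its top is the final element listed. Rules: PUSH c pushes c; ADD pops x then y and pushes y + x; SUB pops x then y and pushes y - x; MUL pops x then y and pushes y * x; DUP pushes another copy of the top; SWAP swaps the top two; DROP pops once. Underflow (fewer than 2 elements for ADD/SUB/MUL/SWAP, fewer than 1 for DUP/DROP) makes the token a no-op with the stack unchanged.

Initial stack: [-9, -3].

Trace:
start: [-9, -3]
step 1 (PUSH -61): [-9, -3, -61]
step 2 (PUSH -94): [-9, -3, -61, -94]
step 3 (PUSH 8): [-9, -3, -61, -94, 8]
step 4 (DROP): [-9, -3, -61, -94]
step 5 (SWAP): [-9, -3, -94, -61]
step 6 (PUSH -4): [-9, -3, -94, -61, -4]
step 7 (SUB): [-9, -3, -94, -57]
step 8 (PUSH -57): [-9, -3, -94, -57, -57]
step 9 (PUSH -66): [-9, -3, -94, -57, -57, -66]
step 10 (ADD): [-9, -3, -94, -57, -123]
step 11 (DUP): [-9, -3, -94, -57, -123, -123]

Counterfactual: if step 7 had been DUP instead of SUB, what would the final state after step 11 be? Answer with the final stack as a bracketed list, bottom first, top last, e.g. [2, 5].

(re-executing from step 7 with the substitution; state before step 7: [-9, -3, -94, -61, -4])
step 7 (DUP): [-9, -3, -94, -61, -4, -4]
step 8 (PUSH -57): [-9, -3, -94, -61, -4, -4, -57]
step 9 (PUSH -66): [-9, -3, -94, -61, -4, -4, -57, -66]
step 10 (ADD): [-9, -3, -94, -61, -4, -4, -123]
step 11 (DUP): [-9, -3, -94, -61, -4, -4, -123, -123]

[-9, -3, -94, -61, -4, -4, -123, -123]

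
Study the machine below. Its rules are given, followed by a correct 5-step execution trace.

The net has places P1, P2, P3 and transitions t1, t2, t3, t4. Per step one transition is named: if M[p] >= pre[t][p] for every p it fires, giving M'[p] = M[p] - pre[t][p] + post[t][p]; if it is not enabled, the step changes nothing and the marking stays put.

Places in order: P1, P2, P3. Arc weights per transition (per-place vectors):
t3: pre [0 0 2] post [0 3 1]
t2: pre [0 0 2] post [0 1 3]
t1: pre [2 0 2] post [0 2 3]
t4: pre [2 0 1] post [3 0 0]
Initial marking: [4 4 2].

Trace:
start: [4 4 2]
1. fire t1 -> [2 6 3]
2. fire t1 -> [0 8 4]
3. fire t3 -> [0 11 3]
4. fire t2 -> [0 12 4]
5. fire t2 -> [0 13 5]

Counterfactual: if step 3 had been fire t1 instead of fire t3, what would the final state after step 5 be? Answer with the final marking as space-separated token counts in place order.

(re-executing from step 3 with the substitution; state before step 3: [0 8 4])
3. fire t1 -> [0 8 4]
4. fire t2 -> [0 9 5]
5. fire t2 -> [0 10 6]

0 10 6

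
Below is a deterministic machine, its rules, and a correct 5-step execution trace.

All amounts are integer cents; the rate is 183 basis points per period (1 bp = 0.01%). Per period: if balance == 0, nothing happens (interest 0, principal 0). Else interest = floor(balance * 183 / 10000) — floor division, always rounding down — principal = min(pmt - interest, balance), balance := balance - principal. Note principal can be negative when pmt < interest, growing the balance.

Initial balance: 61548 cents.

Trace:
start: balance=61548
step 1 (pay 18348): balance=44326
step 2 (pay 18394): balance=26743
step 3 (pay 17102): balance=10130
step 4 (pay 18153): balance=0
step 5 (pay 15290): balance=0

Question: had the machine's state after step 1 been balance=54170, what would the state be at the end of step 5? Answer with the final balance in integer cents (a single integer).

0

state after step 1 := balance=54170
step 2 (pay 18394): balance=36767
step 3 (pay 17102): balance=20337
step 4 (pay 18153): balance=2556
step 5 (pay 15290): balance=0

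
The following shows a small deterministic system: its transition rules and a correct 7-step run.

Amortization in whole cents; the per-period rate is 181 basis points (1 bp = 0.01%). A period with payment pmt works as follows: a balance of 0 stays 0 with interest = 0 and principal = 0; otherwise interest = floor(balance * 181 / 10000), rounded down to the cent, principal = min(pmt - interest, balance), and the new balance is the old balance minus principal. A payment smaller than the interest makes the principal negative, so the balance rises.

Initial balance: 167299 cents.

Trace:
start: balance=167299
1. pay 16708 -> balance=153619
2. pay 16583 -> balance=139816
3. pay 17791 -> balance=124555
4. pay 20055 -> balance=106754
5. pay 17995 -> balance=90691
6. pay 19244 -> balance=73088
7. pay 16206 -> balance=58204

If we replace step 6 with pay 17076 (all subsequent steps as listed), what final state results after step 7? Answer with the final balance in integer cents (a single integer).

(re-executing from step 6 with the substitution; state before step 6: balance=90691)
6. pay 17076 -> balance=75256
7. pay 16206 -> balance=60412

60412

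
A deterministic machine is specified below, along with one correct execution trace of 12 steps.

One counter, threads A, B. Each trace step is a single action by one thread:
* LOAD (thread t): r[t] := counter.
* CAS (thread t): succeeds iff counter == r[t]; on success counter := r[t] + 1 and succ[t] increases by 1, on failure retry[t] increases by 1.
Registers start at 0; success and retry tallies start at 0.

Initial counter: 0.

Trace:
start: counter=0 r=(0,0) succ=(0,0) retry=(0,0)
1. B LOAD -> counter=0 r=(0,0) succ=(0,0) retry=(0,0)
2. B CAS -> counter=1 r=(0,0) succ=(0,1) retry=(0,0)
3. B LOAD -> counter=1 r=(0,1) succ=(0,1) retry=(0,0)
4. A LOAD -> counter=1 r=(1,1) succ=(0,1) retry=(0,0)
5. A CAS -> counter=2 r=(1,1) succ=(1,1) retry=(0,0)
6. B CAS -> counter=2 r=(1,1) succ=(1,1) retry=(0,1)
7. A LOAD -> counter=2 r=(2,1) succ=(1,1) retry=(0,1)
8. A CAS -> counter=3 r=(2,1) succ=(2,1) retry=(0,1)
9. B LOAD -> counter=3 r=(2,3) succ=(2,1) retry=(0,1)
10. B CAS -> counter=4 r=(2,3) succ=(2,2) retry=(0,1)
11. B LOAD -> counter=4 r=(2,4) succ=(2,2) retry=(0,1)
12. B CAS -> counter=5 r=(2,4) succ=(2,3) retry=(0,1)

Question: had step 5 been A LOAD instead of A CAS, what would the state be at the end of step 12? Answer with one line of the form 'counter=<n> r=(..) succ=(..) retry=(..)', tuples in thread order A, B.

(re-executing from step 5 with the substitution; state before step 5: counter=1 r=(1,1) succ=(0,1) retry=(0,0))
5. A LOAD -> counter=1 r=(1,1) succ=(0,1) retry=(0,0)
6. B CAS -> counter=2 r=(1,1) succ=(0,2) retry=(0,0)
7. A LOAD -> counter=2 r=(2,1) succ=(0,2) retry=(0,0)
8. A CAS -> counter=3 r=(2,1) succ=(1,2) retry=(0,0)
9. B LOAD -> counter=3 r=(2,3) succ=(1,2) retry=(0,0)
10. B CAS -> counter=4 r=(2,3) succ=(1,3) retry=(0,0)
11. B LOAD -> counter=4 r=(2,4) succ=(1,3) retry=(0,0)
12. B CAS -> counter=5 r=(2,4) succ=(1,4) retry=(0,0)

counter=5 r=(2,4) succ=(1,4) retry=(0,0)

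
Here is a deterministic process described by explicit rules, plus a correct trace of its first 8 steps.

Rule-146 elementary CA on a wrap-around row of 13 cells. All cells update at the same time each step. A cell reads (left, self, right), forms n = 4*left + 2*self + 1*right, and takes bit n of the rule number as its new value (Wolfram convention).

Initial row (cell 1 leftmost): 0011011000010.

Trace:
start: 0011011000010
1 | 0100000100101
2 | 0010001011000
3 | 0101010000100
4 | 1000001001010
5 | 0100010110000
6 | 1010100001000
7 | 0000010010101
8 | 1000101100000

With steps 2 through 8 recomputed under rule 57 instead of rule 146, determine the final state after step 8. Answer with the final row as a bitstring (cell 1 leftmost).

(re-executing steps 2..8 under rule 57; state before step 2: 0100000100101)
2 | 1011110010010
3 | 0110001001001
4 | 1101100100100
5 | 1011010010010
6 | 0110101001001
7 | 1101010100100
8 | 1010101010010

1010101010010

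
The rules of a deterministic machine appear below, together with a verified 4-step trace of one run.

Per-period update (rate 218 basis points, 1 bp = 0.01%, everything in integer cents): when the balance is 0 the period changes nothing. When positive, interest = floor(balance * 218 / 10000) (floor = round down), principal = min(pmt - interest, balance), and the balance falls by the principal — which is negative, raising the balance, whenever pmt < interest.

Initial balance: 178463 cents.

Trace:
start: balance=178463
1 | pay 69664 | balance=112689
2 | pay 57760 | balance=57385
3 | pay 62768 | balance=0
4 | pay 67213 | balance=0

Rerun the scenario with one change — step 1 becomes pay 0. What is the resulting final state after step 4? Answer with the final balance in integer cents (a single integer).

2884

(re-executing from step 1 with the substitution; state before step 1: balance=178463)
1 | pay 0 | balance=182353
2 | pay 57760 | balance=128568
3 | pay 62768 | balance=68602
4 | pay 67213 | balance=2884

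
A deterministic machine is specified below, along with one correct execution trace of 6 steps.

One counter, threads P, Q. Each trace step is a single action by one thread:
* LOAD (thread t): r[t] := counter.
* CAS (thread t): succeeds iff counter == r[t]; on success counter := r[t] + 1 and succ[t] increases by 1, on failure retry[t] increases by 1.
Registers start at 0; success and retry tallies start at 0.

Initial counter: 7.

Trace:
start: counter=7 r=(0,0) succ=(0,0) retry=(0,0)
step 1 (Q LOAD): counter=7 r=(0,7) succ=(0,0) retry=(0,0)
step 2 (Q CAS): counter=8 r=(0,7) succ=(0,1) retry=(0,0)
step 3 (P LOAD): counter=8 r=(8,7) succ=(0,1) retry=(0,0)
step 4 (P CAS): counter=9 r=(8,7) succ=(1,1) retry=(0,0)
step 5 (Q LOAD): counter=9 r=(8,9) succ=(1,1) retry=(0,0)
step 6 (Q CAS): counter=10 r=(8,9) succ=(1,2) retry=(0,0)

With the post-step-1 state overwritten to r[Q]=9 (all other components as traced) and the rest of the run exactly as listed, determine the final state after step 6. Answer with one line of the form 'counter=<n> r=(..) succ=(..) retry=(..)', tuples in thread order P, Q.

state after step 1 := counter=7 r=(0,9) succ=(0,0) retry=(0,0)
step 2 (Q CAS): counter=7 r=(0,9) succ=(0,0) retry=(0,1)
step 3 (P LOAD): counter=7 r=(7,9) succ=(0,0) retry=(0,1)
step 4 (P CAS): counter=8 r=(7,9) succ=(1,0) retry=(0,1)
step 5 (Q LOAD): counter=8 r=(7,8) succ=(1,0) retry=(0,1)
step 6 (Q CAS): counter=9 r=(7,8) succ=(1,1) retry=(0,1)

counter=9 r=(7,8) succ=(1,1) retry=(0,1)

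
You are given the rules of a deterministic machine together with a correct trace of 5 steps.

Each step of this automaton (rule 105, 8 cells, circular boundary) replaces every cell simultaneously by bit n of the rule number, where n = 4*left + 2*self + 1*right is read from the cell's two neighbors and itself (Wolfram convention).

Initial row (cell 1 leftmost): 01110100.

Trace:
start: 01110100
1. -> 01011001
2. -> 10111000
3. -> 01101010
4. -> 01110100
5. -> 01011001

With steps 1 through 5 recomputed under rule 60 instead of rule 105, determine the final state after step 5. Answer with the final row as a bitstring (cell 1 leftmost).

10101010

(re-executing steps 1..5 under rule 60; state before step 1: 01110100)
1. -> 01001110
2. -> 01101001
3. -> 11011101
4. -> 00110011
5. -> 10101010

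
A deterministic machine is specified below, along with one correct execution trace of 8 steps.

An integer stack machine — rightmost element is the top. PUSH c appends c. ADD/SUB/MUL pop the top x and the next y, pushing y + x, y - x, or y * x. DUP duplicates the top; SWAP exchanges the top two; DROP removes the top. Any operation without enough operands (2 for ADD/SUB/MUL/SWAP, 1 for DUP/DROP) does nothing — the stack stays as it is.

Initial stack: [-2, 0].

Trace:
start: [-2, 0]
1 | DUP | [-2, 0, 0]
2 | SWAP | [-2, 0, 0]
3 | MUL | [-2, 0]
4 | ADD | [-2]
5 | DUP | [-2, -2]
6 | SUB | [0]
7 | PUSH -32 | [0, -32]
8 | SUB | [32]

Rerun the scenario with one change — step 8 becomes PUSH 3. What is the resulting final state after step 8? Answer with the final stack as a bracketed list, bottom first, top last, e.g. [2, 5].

(re-executing from step 8 with the substitution; state before step 8: [0, -32])
8 | PUSH 3 | [0, -32, 3]

[0, -32, 3]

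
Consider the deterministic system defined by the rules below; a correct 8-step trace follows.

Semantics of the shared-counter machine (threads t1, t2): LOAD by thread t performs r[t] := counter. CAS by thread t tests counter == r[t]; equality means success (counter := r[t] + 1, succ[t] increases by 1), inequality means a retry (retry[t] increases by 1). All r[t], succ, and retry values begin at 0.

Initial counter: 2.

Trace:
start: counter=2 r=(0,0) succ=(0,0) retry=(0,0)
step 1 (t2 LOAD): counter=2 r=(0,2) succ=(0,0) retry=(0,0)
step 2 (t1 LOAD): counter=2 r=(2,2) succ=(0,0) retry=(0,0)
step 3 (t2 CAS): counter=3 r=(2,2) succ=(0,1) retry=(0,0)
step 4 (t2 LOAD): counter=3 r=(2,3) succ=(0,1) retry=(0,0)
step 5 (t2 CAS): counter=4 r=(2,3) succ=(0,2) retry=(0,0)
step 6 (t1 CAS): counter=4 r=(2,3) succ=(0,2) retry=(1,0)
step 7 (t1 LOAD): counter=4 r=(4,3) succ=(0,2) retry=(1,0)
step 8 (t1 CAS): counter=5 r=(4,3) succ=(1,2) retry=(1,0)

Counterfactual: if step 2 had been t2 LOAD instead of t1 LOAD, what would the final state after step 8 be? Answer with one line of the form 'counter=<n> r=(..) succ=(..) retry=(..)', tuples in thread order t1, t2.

(re-executing from step 2 with the substitution; state before step 2: counter=2 r=(0,2) succ=(0,0) retry=(0,0))
step 2 (t2 LOAD): counter=2 r=(0,2) succ=(0,0) retry=(0,0)
step 3 (t2 CAS): counter=3 r=(0,2) succ=(0,1) retry=(0,0)
step 4 (t2 LOAD): counter=3 r=(0,3) succ=(0,1) retry=(0,0)
step 5 (t2 CAS): counter=4 r=(0,3) succ=(0,2) retry=(0,0)
step 6 (t1 CAS): counter=4 r=(0,3) succ=(0,2) retry=(1,0)
step 7 (t1 LOAD): counter=4 r=(4,3) succ=(0,2) retry=(1,0)
step 8 (t1 CAS): counter=5 r=(4,3) succ=(1,2) retry=(1,0)

counter=5 r=(4,3) succ=(1,2) retry=(1,0)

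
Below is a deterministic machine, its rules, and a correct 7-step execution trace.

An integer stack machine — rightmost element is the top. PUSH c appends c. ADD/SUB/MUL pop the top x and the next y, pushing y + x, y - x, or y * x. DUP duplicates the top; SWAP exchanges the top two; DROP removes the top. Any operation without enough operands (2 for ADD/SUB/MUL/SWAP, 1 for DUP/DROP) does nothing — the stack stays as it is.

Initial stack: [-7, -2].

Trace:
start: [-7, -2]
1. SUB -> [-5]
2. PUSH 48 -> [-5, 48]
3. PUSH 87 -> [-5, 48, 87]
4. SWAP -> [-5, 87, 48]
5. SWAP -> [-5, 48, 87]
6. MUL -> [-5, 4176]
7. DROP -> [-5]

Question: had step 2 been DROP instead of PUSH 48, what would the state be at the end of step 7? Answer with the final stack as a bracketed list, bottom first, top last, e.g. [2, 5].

(re-executing from step 2 with the substitution; state before step 2: [-5])
2. DROP -> []
3. PUSH 87 -> [87]
4. SWAP -> [87]
5. SWAP -> [87]
6. MUL -> [87]
7. DROP -> []

[]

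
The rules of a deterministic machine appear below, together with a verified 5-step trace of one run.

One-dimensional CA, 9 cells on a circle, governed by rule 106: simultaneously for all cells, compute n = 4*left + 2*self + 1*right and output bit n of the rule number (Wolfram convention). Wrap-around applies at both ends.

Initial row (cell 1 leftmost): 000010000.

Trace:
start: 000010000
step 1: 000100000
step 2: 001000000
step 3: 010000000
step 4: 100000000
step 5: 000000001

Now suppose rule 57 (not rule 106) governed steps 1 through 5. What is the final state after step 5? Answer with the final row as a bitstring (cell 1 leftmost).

100101011

(re-executing steps 1..5 under rule 57; state before step 1: 000010000)
step 1: 111001111
step 2: 000101000
step 3: 110010111
step 4: 001001100
step 5: 100101011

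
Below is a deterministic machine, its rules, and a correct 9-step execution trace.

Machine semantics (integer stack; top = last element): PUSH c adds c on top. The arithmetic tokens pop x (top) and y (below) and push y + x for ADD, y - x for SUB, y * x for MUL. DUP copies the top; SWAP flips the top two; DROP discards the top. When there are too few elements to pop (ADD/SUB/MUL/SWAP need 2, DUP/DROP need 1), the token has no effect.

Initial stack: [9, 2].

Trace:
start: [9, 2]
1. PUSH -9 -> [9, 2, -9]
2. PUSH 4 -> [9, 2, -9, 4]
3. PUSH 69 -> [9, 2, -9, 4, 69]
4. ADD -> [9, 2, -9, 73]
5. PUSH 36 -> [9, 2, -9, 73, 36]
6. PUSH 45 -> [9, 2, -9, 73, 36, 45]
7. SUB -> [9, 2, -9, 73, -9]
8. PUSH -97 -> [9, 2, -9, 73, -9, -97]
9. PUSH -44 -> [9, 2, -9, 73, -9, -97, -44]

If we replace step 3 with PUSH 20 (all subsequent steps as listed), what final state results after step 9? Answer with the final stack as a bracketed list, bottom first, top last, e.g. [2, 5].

[9, 2, -9, 24, -9, -97, -44]

(re-executing from step 3 with the substitution; state before step 3: [9, 2, -9, 4])
3. PUSH 20 -> [9, 2, -9, 4, 20]
4. ADD -> [9, 2, -9, 24]
5. PUSH 36 -> [9, 2, -9, 24, 36]
6. PUSH 45 -> [9, 2, -9, 24, 36, 45]
7. SUB -> [9, 2, -9, 24, -9]
8. PUSH -97 -> [9, 2, -9, 24, -9, -97]
9. PUSH -44 -> [9, 2, -9, 24, -9, -97, -44]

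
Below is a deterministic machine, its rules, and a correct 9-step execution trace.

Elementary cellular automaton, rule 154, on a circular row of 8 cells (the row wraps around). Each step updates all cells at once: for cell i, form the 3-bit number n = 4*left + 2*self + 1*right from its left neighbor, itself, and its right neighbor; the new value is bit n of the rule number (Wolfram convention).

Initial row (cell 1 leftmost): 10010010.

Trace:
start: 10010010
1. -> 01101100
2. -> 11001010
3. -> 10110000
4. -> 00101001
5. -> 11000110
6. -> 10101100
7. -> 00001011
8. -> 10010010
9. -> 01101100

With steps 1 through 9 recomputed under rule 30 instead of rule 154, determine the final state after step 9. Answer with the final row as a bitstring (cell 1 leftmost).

(re-executing steps 1..9 under rule 30; state before step 1: 10010010)
1. -> 11111110
2. -> 10000000
3. -> 11000001
4. -> 00100011
5. -> 11110110
6. -> 10000100
7. -> 11001111
8. -> 00111000
9. -> 01100100

01100100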